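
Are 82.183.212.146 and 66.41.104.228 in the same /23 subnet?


Mask: 255.255.254.0
82.183.212.146 AND mask = 82.183.212.0
66.41.104.228 AND mask = 66.41.104.0
No, different subnets (82.183.212.0 vs 66.41.104.0)


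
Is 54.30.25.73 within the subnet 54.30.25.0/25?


Subnet network: 54.30.25.0
Test IP AND mask: 54.30.25.0
Yes, 54.30.25.73 is in 54.30.25.0/25


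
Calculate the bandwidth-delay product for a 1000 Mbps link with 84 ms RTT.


BDP = bandwidth * RTT
= 1000 Mbps * 84 ms
= 1000 * 1e6 * 84 / 1000 bits
= 84000000 bits
= 10500000 bytes
= 10253.9062 KB
BDP = 84000000 bits (10500000 bytes)


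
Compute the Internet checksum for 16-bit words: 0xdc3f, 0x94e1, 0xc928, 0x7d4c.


Sum all words (with carry folding):
+ 0xdc3f = 0xdc3f
+ 0x94e1 = 0x7121
+ 0xc928 = 0x3a4a
+ 0x7d4c = 0xb796
One's complement: ~0xb796
Checksum = 0x4869


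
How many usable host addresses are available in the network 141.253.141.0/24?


Host bits = 32 - 24 = 8
Total addresses = 2^8 = 256
Usable = total - 2 (network and broadcast)
Usable hosts: 254


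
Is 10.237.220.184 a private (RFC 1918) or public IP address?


RFC 1918 private ranges:
  10.0.0.0/8 (10.0.0.0 - 10.255.255.255)
  172.16.0.0/12 (172.16.0.0 - 172.31.255.255)
  192.168.0.0/16 (192.168.0.0 - 192.168.255.255)
Private (in 10.0.0.0/8)


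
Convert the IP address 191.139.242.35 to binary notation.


191 = 10111111
139 = 10001011
242 = 11110010
35 = 00100011
Binary: 10111111.10001011.11110010.00100011


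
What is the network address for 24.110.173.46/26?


IP:   00011000.01101110.10101101.00101110
Mask: 11111111.11111111.11111111.11000000
AND operation:
Net:  00011000.01101110.10101101.00000000
Network: 24.110.173.0/26


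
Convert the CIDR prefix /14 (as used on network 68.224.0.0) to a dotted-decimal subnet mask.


/14 means 14 network bits, 18 host bits
Binary: 11111111111111000000000000000000
Mask: 255.252.0.0


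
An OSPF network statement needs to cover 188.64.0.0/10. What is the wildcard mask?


Subnet mask: 255.192.0.0
Wildcard = 255.255.255.255 - subnet mask
255 - 255 = 0
255 - 192 = 63
255 - 0 = 255
255 - 0 = 255
Wildcard: 0.63.255.255


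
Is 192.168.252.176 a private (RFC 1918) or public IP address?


RFC 1918 private ranges:
  10.0.0.0/8 (10.0.0.0 - 10.255.255.255)
  172.16.0.0/12 (172.16.0.0 - 172.31.255.255)
  192.168.0.0/16 (192.168.0.0 - 192.168.255.255)
Private (in 192.168.0.0/16)


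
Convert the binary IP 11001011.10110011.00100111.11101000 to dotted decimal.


11001011 = 203
10110011 = 179
00100111 = 39
11101000 = 232
IP: 203.179.39.232


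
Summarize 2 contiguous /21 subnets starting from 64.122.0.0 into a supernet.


Original prefix: /21
Number of subnets: 2 = 2^1
New prefix = 21 - 1 = 20
Supernet: 64.122.0.0/20


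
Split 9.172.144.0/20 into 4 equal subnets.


New prefix = 20 + 2 = 22
Each subnet has 1024 addresses
  9.172.144.0/22
  9.172.148.0/22
  9.172.152.0/22
  9.172.156.0/22
Subnets: 9.172.144.0/22, 9.172.148.0/22, 9.172.152.0/22, 9.172.156.0/22


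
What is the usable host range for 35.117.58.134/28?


Network: 35.117.58.128
Broadcast: 35.117.58.143
First usable = network + 1
Last usable = broadcast - 1
Range: 35.117.58.129 to 35.117.58.142


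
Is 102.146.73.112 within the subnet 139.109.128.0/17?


Subnet network: 139.109.128.0
Test IP AND mask: 102.146.0.0
No, 102.146.73.112 is not in 139.109.128.0/17


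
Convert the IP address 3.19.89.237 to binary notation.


3 = 00000011
19 = 00010011
89 = 01011001
237 = 11101101
Binary: 00000011.00010011.01011001.11101101


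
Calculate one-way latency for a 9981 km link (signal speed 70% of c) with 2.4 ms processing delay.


Speed = 0.7 * 3e5 km/s = 210000 km/s
Propagation delay = 9981 / 210000 = 0.0475 s = 47.5286 ms
Processing delay = 2.4 ms
Total one-way latency = 49.9286 ms


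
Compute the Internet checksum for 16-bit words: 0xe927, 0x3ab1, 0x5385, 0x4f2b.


Sum all words (with carry folding):
+ 0xe927 = 0xe927
+ 0x3ab1 = 0x23d9
+ 0x5385 = 0x775e
+ 0x4f2b = 0xc689
One's complement: ~0xc689
Checksum = 0x3976


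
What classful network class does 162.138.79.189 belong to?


First octet: 162
Binary: 10100010
10xxxxxx -> Class B (128-191)
Class B, default mask 255.255.0.0 (/16)


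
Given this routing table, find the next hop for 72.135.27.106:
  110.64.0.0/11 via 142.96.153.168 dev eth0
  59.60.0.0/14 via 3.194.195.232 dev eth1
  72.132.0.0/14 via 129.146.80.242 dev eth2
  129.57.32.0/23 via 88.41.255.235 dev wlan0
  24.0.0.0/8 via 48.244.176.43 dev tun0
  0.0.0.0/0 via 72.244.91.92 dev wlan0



Longest prefix match for 72.135.27.106:
  /11 110.64.0.0: no
  /14 59.60.0.0: no
  /14 72.132.0.0: MATCH
  /23 129.57.32.0: no
  /8 24.0.0.0: no
  /0 0.0.0.0: MATCH
Selected: next-hop 129.146.80.242 via eth2 (matched /14)


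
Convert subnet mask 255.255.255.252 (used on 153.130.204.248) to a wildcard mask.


Subnet mask: 255.255.255.252
Wildcard = 255.255.255.255 - subnet mask
255 - 255 = 0
255 - 255 = 0
255 - 255 = 0
255 - 252 = 3
Wildcard: 0.0.0.3


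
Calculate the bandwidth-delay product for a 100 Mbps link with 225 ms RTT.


BDP = bandwidth * RTT
= 100 Mbps * 225 ms
= 100 * 1e6 * 225 / 1000 bits
= 22500000 bits
= 2812500 bytes
= 2746.582 KB
BDP = 22500000 bits (2812500 bytes)


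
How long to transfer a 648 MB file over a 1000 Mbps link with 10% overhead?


Effective throughput = 1000 * (1 - 10/100) = 900 Mbps
File size in Mb = 648 * 8 = 5184 Mb
Time = 5184 / 900
Time = 5.76 seconds


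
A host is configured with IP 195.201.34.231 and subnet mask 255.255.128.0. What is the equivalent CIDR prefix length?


Binary: 11111111.11111111.10000000.00000000
Count leading 1s
Prefix: /17


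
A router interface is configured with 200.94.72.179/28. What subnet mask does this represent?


/28 means 28 network bits, 4 host bits
Binary: 11111111111111111111111111110000
Mask: 255.255.255.240


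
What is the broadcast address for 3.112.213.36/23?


Network: 3.112.212.0/23
Host bits = 9
Set all host bits to 1:
Broadcast: 3.112.213.255


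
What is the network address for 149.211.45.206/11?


IP:   10010101.11010011.00101101.11001110
Mask: 11111111.11100000.00000000.00000000
AND operation:
Net:  10010101.11000000.00000000.00000000
Network: 149.192.0.0/11


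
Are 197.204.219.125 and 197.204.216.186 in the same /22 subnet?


Mask: 255.255.252.0
197.204.219.125 AND mask = 197.204.216.0
197.204.216.186 AND mask = 197.204.216.0
Yes, same subnet (197.204.216.0)


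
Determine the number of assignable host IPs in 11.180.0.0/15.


Host bits = 32 - 15 = 17
Total addresses = 2^17 = 131072
Usable = total - 2 (network and broadcast)
Usable hosts: 131070


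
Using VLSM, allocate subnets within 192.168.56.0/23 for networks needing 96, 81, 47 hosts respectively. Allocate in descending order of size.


96 hosts -> /25 (126 usable): 192.168.56.0/25
81 hosts -> /25 (126 usable): 192.168.56.128/25
47 hosts -> /26 (62 usable): 192.168.57.0/26
Allocation: 192.168.56.0/25 (96 hosts, 126 usable); 192.168.56.128/25 (81 hosts, 126 usable); 192.168.57.0/26 (47 hosts, 62 usable)


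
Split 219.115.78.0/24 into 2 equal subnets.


New prefix = 24 + 1 = 25
Each subnet has 128 addresses
  219.115.78.0/25
  219.115.78.128/25
Subnets: 219.115.78.0/25, 219.115.78.128/25


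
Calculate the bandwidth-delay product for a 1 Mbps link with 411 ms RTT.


BDP = bandwidth * RTT
= 1 Mbps * 411 ms
= 1 * 1e6 * 411 / 1000 bits
= 411000 bits
= 51375 bytes
= 50.1709 KB
BDP = 411000 bits (51375 bytes)


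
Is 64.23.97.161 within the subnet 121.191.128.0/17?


Subnet network: 121.191.128.0
Test IP AND mask: 64.23.0.0
No, 64.23.97.161 is not in 121.191.128.0/17


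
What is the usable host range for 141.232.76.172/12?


Network: 141.224.0.0
Broadcast: 141.239.255.255
First usable = network + 1
Last usable = broadcast - 1
Range: 141.224.0.1 to 141.239.255.254


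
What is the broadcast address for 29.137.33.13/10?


Network: 29.128.0.0/10
Host bits = 22
Set all host bits to 1:
Broadcast: 29.191.255.255


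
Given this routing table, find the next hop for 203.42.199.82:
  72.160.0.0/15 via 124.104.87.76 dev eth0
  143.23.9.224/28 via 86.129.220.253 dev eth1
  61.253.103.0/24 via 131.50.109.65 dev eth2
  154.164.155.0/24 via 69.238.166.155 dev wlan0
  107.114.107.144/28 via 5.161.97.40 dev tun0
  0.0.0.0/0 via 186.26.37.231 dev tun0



Longest prefix match for 203.42.199.82:
  /15 72.160.0.0: no
  /28 143.23.9.224: no
  /24 61.253.103.0: no
  /24 154.164.155.0: no
  /28 107.114.107.144: no
  /0 0.0.0.0: MATCH
Selected: next-hop 186.26.37.231 via tun0 (matched /0)


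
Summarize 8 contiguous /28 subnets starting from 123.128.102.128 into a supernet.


Original prefix: /28
Number of subnets: 8 = 2^3
New prefix = 28 - 3 = 25
Supernet: 123.128.102.128/25


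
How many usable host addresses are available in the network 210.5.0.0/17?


Host bits = 32 - 17 = 15
Total addresses = 2^15 = 32768
Usable = total - 2 (network and broadcast)
Usable hosts: 32766


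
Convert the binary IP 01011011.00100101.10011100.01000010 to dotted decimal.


01011011 = 91
00100101 = 37
10011100 = 156
01000010 = 66
IP: 91.37.156.66


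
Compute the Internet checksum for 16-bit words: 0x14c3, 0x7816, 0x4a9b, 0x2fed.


Sum all words (with carry folding):
+ 0x14c3 = 0x14c3
+ 0x7816 = 0x8cd9
+ 0x4a9b = 0xd774
+ 0x2fed = 0x0762
One's complement: ~0x0762
Checksum = 0xf89d


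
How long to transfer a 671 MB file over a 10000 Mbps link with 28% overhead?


Effective throughput = 10000 * (1 - 28/100) = 7200 Mbps
File size in Mb = 671 * 8 = 5368 Mb
Time = 5368 / 7200
Time = 0.7456 seconds


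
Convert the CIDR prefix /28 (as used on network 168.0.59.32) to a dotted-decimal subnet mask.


/28 means 28 network bits, 4 host bits
Binary: 11111111111111111111111111110000
Mask: 255.255.255.240


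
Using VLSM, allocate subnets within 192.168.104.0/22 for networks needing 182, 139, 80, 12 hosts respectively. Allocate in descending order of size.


182 hosts -> /24 (254 usable): 192.168.104.0/24
139 hosts -> /24 (254 usable): 192.168.105.0/24
80 hosts -> /25 (126 usable): 192.168.106.0/25
12 hosts -> /28 (14 usable): 192.168.106.128/28
Allocation: 192.168.104.0/24 (182 hosts, 254 usable); 192.168.105.0/24 (139 hosts, 254 usable); 192.168.106.0/25 (80 hosts, 126 usable); 192.168.106.128/28 (12 hosts, 14 usable)


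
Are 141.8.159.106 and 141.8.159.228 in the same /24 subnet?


Mask: 255.255.255.0
141.8.159.106 AND mask = 141.8.159.0
141.8.159.228 AND mask = 141.8.159.0
Yes, same subnet (141.8.159.0)


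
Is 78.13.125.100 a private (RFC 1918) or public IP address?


RFC 1918 private ranges:
  10.0.0.0/8 (10.0.0.0 - 10.255.255.255)
  172.16.0.0/12 (172.16.0.0 - 172.31.255.255)
  192.168.0.0/16 (192.168.0.0 - 192.168.255.255)
Public (not in any RFC 1918 range)


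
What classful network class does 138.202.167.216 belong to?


First octet: 138
Binary: 10001010
10xxxxxx -> Class B (128-191)
Class B, default mask 255.255.0.0 (/16)


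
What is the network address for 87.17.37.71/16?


IP:   01010111.00010001.00100101.01000111
Mask: 11111111.11111111.00000000.00000000
AND operation:
Net:  01010111.00010001.00000000.00000000
Network: 87.17.0.0/16


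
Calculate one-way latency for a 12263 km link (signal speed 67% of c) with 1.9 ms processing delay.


Speed = 0.67 * 3e5 km/s = 201000 km/s
Propagation delay = 12263 / 201000 = 0.061 s = 61.01 ms
Processing delay = 1.9 ms
Total one-way latency = 62.91 ms


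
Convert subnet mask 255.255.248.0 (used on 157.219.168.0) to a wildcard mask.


Subnet mask: 255.255.248.0
Wildcard = 255.255.255.255 - subnet mask
255 - 255 = 0
255 - 255 = 0
255 - 248 = 7
255 - 0 = 255
Wildcard: 0.0.7.255


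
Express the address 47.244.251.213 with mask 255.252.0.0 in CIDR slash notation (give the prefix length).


Binary: 11111111.11111100.00000000.00000000
Count leading 1s
Prefix: /14


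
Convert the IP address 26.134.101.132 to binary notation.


26 = 00011010
134 = 10000110
101 = 01100101
132 = 10000100
Binary: 00011010.10000110.01100101.10000100


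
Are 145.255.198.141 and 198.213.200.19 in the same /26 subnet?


Mask: 255.255.255.192
145.255.198.141 AND mask = 145.255.198.128
198.213.200.19 AND mask = 198.213.200.0
No, different subnets (145.255.198.128 vs 198.213.200.0)


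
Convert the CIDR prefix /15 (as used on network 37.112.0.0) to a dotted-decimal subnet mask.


/15 means 15 network bits, 17 host bits
Binary: 11111111111111100000000000000000
Mask: 255.254.0.0


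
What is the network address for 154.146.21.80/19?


IP:   10011010.10010010.00010101.01010000
Mask: 11111111.11111111.11100000.00000000
AND operation:
Net:  10011010.10010010.00000000.00000000
Network: 154.146.0.0/19


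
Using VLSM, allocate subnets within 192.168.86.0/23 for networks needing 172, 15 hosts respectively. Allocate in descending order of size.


172 hosts -> /24 (254 usable): 192.168.86.0/24
15 hosts -> /27 (30 usable): 192.168.87.0/27
Allocation: 192.168.86.0/24 (172 hosts, 254 usable); 192.168.87.0/27 (15 hosts, 30 usable)


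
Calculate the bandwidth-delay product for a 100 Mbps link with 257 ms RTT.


BDP = bandwidth * RTT
= 100 Mbps * 257 ms
= 100 * 1e6 * 257 / 1000 bits
= 25700000 bits
= 3212500 bytes
= 3137.207 KB
BDP = 25700000 bits (3212500 bytes)


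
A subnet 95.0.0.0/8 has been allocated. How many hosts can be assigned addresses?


Host bits = 32 - 8 = 24
Total addresses = 2^24 = 16777216
Usable = total - 2 (network and broadcast)
Usable hosts: 16777214


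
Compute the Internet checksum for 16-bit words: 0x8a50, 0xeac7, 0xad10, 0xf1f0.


Sum all words (with carry folding):
+ 0x8a50 = 0x8a50
+ 0xeac7 = 0x7518
+ 0xad10 = 0x2229
+ 0xf1f0 = 0x141a
One's complement: ~0x141a
Checksum = 0xebe5


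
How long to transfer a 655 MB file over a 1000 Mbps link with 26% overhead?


Effective throughput = 1000 * (1 - 26/100) = 740 Mbps
File size in Mb = 655 * 8 = 5240 Mb
Time = 5240 / 740
Time = 7.0811 seconds


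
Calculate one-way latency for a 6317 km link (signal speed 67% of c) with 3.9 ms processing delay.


Speed = 0.67 * 3e5 km/s = 201000 km/s
Propagation delay = 6317 / 201000 = 0.0314 s = 31.4279 ms
Processing delay = 3.9 ms
Total one-way latency = 35.3279 ms


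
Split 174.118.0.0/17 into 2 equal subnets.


New prefix = 17 + 1 = 18
Each subnet has 16384 addresses
  174.118.0.0/18
  174.118.64.0/18
Subnets: 174.118.0.0/18, 174.118.64.0/18


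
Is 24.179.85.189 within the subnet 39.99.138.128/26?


Subnet network: 39.99.138.128
Test IP AND mask: 24.179.85.128
No, 24.179.85.189 is not in 39.99.138.128/26


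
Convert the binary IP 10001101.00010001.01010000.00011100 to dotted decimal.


10001101 = 141
00010001 = 17
01010000 = 80
00011100 = 28
IP: 141.17.80.28


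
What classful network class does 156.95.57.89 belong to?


First octet: 156
Binary: 10011100
10xxxxxx -> Class B (128-191)
Class B, default mask 255.255.0.0 (/16)


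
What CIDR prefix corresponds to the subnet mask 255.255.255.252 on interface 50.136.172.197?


Binary: 11111111.11111111.11111111.11111100
Count leading 1s
Prefix: /30


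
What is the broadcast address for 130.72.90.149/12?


Network: 130.64.0.0/12
Host bits = 20
Set all host bits to 1:
Broadcast: 130.79.255.255


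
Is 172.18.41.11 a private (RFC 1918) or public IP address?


RFC 1918 private ranges:
  10.0.0.0/8 (10.0.0.0 - 10.255.255.255)
  172.16.0.0/12 (172.16.0.0 - 172.31.255.255)
  192.168.0.0/16 (192.168.0.0 - 192.168.255.255)
Private (in 172.16.0.0/12)


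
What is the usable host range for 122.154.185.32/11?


Network: 122.128.0.0
Broadcast: 122.159.255.255
First usable = network + 1
Last usable = broadcast - 1
Range: 122.128.0.1 to 122.159.255.254


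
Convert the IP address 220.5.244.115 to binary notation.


220 = 11011100
5 = 00000101
244 = 11110100
115 = 01110011
Binary: 11011100.00000101.11110100.01110011


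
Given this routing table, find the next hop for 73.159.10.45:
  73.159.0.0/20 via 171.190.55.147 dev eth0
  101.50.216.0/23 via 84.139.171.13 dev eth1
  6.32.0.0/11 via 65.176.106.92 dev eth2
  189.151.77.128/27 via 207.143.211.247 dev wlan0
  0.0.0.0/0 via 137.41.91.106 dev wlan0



Longest prefix match for 73.159.10.45:
  /20 73.159.0.0: MATCH
  /23 101.50.216.0: no
  /11 6.32.0.0: no
  /27 189.151.77.128: no
  /0 0.0.0.0: MATCH
Selected: next-hop 171.190.55.147 via eth0 (matched /20)


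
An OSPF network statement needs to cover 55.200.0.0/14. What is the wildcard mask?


Subnet mask: 255.252.0.0
Wildcard = 255.255.255.255 - subnet mask
255 - 255 = 0
255 - 252 = 3
255 - 0 = 255
255 - 0 = 255
Wildcard: 0.3.255.255


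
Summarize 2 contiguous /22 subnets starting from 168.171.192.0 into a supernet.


Original prefix: /22
Number of subnets: 2 = 2^1
New prefix = 22 - 1 = 21
Supernet: 168.171.192.0/21


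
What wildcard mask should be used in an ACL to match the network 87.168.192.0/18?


Subnet mask: 255.255.192.0
Wildcard = 255.255.255.255 - subnet mask
255 - 255 = 0
255 - 255 = 0
255 - 192 = 63
255 - 0 = 255
Wildcard: 0.0.63.255


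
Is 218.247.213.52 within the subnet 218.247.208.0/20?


Subnet network: 218.247.208.0
Test IP AND mask: 218.247.208.0
Yes, 218.247.213.52 is in 218.247.208.0/20


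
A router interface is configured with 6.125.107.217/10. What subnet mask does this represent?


/10 means 10 network bits, 22 host bits
Binary: 11111111110000000000000000000000
Mask: 255.192.0.0


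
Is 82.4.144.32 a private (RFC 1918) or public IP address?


RFC 1918 private ranges:
  10.0.0.0/8 (10.0.0.0 - 10.255.255.255)
  172.16.0.0/12 (172.16.0.0 - 172.31.255.255)
  192.168.0.0/16 (192.168.0.0 - 192.168.255.255)
Public (not in any RFC 1918 range)


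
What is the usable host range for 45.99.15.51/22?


Network: 45.99.12.0
Broadcast: 45.99.15.255
First usable = network + 1
Last usable = broadcast - 1
Range: 45.99.12.1 to 45.99.15.254


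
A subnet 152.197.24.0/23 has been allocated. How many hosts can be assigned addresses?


Host bits = 32 - 23 = 9
Total addresses = 2^9 = 512
Usable = total - 2 (network and broadcast)
Usable hosts: 510


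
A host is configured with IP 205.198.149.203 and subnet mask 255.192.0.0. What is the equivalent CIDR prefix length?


Binary: 11111111.11000000.00000000.00000000
Count leading 1s
Prefix: /10


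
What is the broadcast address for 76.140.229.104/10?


Network: 76.128.0.0/10
Host bits = 22
Set all host bits to 1:
Broadcast: 76.191.255.255


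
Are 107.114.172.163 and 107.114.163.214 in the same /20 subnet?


Mask: 255.255.240.0
107.114.172.163 AND mask = 107.114.160.0
107.114.163.214 AND mask = 107.114.160.0
Yes, same subnet (107.114.160.0)


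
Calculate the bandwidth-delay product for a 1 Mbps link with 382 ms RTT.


BDP = bandwidth * RTT
= 1 Mbps * 382 ms
= 1 * 1e6 * 382 / 1000 bits
= 382000 bits
= 47750 bytes
= 46.6309 KB
BDP = 382000 bits (47750 bytes)


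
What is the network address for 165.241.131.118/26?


IP:   10100101.11110001.10000011.01110110
Mask: 11111111.11111111.11111111.11000000
AND operation:
Net:  10100101.11110001.10000011.01000000
Network: 165.241.131.64/26


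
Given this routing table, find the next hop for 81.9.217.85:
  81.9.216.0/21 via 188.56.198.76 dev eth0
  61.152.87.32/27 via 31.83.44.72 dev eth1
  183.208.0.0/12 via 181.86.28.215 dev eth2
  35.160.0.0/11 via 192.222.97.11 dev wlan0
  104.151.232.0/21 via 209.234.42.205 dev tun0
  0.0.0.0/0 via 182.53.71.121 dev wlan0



Longest prefix match for 81.9.217.85:
  /21 81.9.216.0: MATCH
  /27 61.152.87.32: no
  /12 183.208.0.0: no
  /11 35.160.0.0: no
  /21 104.151.232.0: no
  /0 0.0.0.0: MATCH
Selected: next-hop 188.56.198.76 via eth0 (matched /21)


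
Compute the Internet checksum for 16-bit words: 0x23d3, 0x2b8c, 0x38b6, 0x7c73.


Sum all words (with carry folding):
+ 0x23d3 = 0x23d3
+ 0x2b8c = 0x4f5f
+ 0x38b6 = 0x8815
+ 0x7c73 = 0x0489
One's complement: ~0x0489
Checksum = 0xfb76


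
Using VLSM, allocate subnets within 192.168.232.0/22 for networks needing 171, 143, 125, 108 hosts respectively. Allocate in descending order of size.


171 hosts -> /24 (254 usable): 192.168.232.0/24
143 hosts -> /24 (254 usable): 192.168.233.0/24
125 hosts -> /25 (126 usable): 192.168.234.0/25
108 hosts -> /25 (126 usable): 192.168.234.128/25
Allocation: 192.168.232.0/24 (171 hosts, 254 usable); 192.168.233.0/24 (143 hosts, 254 usable); 192.168.234.0/25 (125 hosts, 126 usable); 192.168.234.128/25 (108 hosts, 126 usable)


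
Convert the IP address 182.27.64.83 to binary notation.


182 = 10110110
27 = 00011011
64 = 01000000
83 = 01010011
Binary: 10110110.00011011.01000000.01010011


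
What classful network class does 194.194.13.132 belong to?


First octet: 194
Binary: 11000010
110xxxxx -> Class C (192-223)
Class C, default mask 255.255.255.0 (/24)


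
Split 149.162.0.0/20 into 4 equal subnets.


New prefix = 20 + 2 = 22
Each subnet has 1024 addresses
  149.162.0.0/22
  149.162.4.0/22
  149.162.8.0/22
  149.162.12.0/22
Subnets: 149.162.0.0/22, 149.162.4.0/22, 149.162.8.0/22, 149.162.12.0/22


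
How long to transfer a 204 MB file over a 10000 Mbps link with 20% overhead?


Effective throughput = 10000 * (1 - 20/100) = 8000 Mbps
File size in Mb = 204 * 8 = 1632 Mb
Time = 1632 / 8000
Time = 0.204 seconds


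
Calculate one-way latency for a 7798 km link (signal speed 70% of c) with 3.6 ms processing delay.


Speed = 0.7 * 3e5 km/s = 210000 km/s
Propagation delay = 7798 / 210000 = 0.0371 s = 37.1333 ms
Processing delay = 3.6 ms
Total one-way latency = 40.7333 ms


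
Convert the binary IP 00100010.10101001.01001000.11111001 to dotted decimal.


00100010 = 34
10101001 = 169
01001000 = 72
11111001 = 249
IP: 34.169.72.249


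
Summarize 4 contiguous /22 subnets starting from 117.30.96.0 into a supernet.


Original prefix: /22
Number of subnets: 4 = 2^2
New prefix = 22 - 2 = 20
Supernet: 117.30.96.0/20


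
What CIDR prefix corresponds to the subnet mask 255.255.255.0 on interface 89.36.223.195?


Binary: 11111111.11111111.11111111.00000000
Count leading 1s
Prefix: /24


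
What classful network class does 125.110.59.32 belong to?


First octet: 125
Binary: 01111101
0xxxxxxx -> Class A (1-126)
Class A, default mask 255.0.0.0 (/8)


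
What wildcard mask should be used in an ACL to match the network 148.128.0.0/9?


Subnet mask: 255.128.0.0
Wildcard = 255.255.255.255 - subnet mask
255 - 255 = 0
255 - 128 = 127
255 - 0 = 255
255 - 0 = 255
Wildcard: 0.127.255.255


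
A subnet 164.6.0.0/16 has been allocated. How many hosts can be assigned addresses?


Host bits = 32 - 16 = 16
Total addresses = 2^16 = 65536
Usable = total - 2 (network and broadcast)
Usable hosts: 65534


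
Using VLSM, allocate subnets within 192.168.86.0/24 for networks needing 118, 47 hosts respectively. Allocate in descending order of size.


118 hosts -> /25 (126 usable): 192.168.86.0/25
47 hosts -> /26 (62 usable): 192.168.86.128/26
Allocation: 192.168.86.0/25 (118 hosts, 126 usable); 192.168.86.128/26 (47 hosts, 62 usable)


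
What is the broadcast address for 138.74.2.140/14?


Network: 138.72.0.0/14
Host bits = 18
Set all host bits to 1:
Broadcast: 138.75.255.255


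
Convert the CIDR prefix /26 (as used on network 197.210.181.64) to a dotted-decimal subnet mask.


/26 means 26 network bits, 6 host bits
Binary: 11111111111111111111111111000000
Mask: 255.255.255.192


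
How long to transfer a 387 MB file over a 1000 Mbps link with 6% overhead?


Effective throughput = 1000 * (1 - 6/100) = 940 Mbps
File size in Mb = 387 * 8 = 3096 Mb
Time = 3096 / 940
Time = 3.2936 seconds


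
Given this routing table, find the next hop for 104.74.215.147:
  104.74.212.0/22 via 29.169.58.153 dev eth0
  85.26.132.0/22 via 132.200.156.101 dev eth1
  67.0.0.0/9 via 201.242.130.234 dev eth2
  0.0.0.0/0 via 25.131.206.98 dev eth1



Longest prefix match for 104.74.215.147:
  /22 104.74.212.0: MATCH
  /22 85.26.132.0: no
  /9 67.0.0.0: no
  /0 0.0.0.0: MATCH
Selected: next-hop 29.169.58.153 via eth0 (matched /22)


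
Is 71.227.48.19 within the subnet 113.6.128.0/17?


Subnet network: 113.6.128.0
Test IP AND mask: 71.227.0.0
No, 71.227.48.19 is not in 113.6.128.0/17


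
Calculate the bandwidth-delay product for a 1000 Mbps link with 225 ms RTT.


BDP = bandwidth * RTT
= 1000 Mbps * 225 ms
= 1000 * 1e6 * 225 / 1000 bits
= 225000000 bits
= 28125000 bytes
= 27465.8203 KB
BDP = 225000000 bits (28125000 bytes)


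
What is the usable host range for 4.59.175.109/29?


Network: 4.59.175.104
Broadcast: 4.59.175.111
First usable = network + 1
Last usable = broadcast - 1
Range: 4.59.175.105 to 4.59.175.110


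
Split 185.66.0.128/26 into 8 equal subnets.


New prefix = 26 + 3 = 29
Each subnet has 8 addresses
  185.66.0.128/29
  185.66.0.136/29
  185.66.0.144/29
  185.66.0.152/29
  185.66.0.160/29
  185.66.0.168/29
  185.66.0.176/29
  185.66.0.184/29
Subnets: 185.66.0.128/29, 185.66.0.136/29, 185.66.0.144/29, 185.66.0.152/29, 185.66.0.160/29, 185.66.0.168/29, 185.66.0.176/29, 185.66.0.184/29


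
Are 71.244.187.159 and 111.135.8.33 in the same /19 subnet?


Mask: 255.255.224.0
71.244.187.159 AND mask = 71.244.160.0
111.135.8.33 AND mask = 111.135.0.0
No, different subnets (71.244.160.0 vs 111.135.0.0)


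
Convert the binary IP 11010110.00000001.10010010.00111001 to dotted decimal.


11010110 = 214
00000001 = 1
10010010 = 146
00111001 = 57
IP: 214.1.146.57


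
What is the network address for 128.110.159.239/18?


IP:   10000000.01101110.10011111.11101111
Mask: 11111111.11111111.11000000.00000000
AND operation:
Net:  10000000.01101110.10000000.00000000
Network: 128.110.128.0/18


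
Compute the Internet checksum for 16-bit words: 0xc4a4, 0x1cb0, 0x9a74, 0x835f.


Sum all words (with carry folding):
+ 0xc4a4 = 0xc4a4
+ 0x1cb0 = 0xe154
+ 0x9a74 = 0x7bc9
+ 0x835f = 0xff28
One's complement: ~0xff28
Checksum = 0x00d7


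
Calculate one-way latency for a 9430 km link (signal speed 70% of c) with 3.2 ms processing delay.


Speed = 0.7 * 3e5 km/s = 210000 km/s
Propagation delay = 9430 / 210000 = 0.0449 s = 44.9048 ms
Processing delay = 3.2 ms
Total one-way latency = 48.1048 ms


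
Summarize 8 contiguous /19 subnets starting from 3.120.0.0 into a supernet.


Original prefix: /19
Number of subnets: 8 = 2^3
New prefix = 19 - 3 = 16
Supernet: 3.120.0.0/16


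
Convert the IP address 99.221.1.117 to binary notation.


99 = 01100011
221 = 11011101
1 = 00000001
117 = 01110101
Binary: 01100011.11011101.00000001.01110101


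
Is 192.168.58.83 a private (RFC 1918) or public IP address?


RFC 1918 private ranges:
  10.0.0.0/8 (10.0.0.0 - 10.255.255.255)
  172.16.0.0/12 (172.16.0.0 - 172.31.255.255)
  192.168.0.0/16 (192.168.0.0 - 192.168.255.255)
Private (in 192.168.0.0/16)


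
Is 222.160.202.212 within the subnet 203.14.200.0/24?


Subnet network: 203.14.200.0
Test IP AND mask: 222.160.202.0
No, 222.160.202.212 is not in 203.14.200.0/24


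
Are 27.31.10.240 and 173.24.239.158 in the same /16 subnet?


Mask: 255.255.0.0
27.31.10.240 AND mask = 27.31.0.0
173.24.239.158 AND mask = 173.24.0.0
No, different subnets (27.31.0.0 vs 173.24.0.0)


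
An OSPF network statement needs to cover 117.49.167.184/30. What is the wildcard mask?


Subnet mask: 255.255.255.252
Wildcard = 255.255.255.255 - subnet mask
255 - 255 = 0
255 - 255 = 0
255 - 255 = 0
255 - 252 = 3
Wildcard: 0.0.0.3


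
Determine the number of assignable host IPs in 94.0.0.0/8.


Host bits = 32 - 8 = 24
Total addresses = 2^24 = 16777216
Usable = total - 2 (network and broadcast)
Usable hosts: 16777214


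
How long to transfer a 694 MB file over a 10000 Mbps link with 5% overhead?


Effective throughput = 10000 * (1 - 5/100) = 9500 Mbps
File size in Mb = 694 * 8 = 5552 Mb
Time = 5552 / 9500
Time = 0.5844 seconds


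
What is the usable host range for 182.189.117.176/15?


Network: 182.188.0.0
Broadcast: 182.189.255.255
First usable = network + 1
Last usable = broadcast - 1
Range: 182.188.0.1 to 182.189.255.254


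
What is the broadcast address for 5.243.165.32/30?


Network: 5.243.165.32/30
Host bits = 2
Set all host bits to 1:
Broadcast: 5.243.165.35


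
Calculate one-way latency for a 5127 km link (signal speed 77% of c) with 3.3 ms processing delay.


Speed = 0.77 * 3e5 km/s = 231000 km/s
Propagation delay = 5127 / 231000 = 0.0222 s = 22.1948 ms
Processing delay = 3.3 ms
Total one-way latency = 25.4948 ms


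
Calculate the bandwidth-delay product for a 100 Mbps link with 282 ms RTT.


BDP = bandwidth * RTT
= 100 Mbps * 282 ms
= 100 * 1e6 * 282 / 1000 bits
= 28200000 bits
= 3525000 bytes
= 3442.3828 KB
BDP = 28200000 bits (3525000 bytes)


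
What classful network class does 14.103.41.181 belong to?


First octet: 14
Binary: 00001110
0xxxxxxx -> Class A (1-126)
Class A, default mask 255.0.0.0 (/8)


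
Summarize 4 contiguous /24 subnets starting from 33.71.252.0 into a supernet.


Original prefix: /24
Number of subnets: 4 = 2^2
New prefix = 24 - 2 = 22
Supernet: 33.71.252.0/22


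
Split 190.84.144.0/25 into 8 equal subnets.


New prefix = 25 + 3 = 28
Each subnet has 16 addresses
  190.84.144.0/28
  190.84.144.16/28
  190.84.144.32/28
  190.84.144.48/28
  190.84.144.64/28
  190.84.144.80/28
  190.84.144.96/28
  190.84.144.112/28
Subnets: 190.84.144.0/28, 190.84.144.16/28, 190.84.144.32/28, 190.84.144.48/28, 190.84.144.64/28, 190.84.144.80/28, 190.84.144.96/28, 190.84.144.112/28


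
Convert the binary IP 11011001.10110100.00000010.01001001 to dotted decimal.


11011001 = 217
10110100 = 180
00000010 = 2
01001001 = 73
IP: 217.180.2.73


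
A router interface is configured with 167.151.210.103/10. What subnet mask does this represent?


/10 means 10 network bits, 22 host bits
Binary: 11111111110000000000000000000000
Mask: 255.192.0.0


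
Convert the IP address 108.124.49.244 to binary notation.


108 = 01101100
124 = 01111100
49 = 00110001
244 = 11110100
Binary: 01101100.01111100.00110001.11110100


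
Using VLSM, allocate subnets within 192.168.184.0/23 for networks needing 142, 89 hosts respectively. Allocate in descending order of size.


142 hosts -> /24 (254 usable): 192.168.184.0/24
89 hosts -> /25 (126 usable): 192.168.185.0/25
Allocation: 192.168.184.0/24 (142 hosts, 254 usable); 192.168.185.0/25 (89 hosts, 126 usable)


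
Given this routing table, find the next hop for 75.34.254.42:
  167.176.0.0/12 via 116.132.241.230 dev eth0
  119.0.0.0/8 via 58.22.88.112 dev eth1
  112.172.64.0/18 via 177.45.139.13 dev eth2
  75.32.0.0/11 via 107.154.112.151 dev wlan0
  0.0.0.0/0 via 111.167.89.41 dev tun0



Longest prefix match for 75.34.254.42:
  /12 167.176.0.0: no
  /8 119.0.0.0: no
  /18 112.172.64.0: no
  /11 75.32.0.0: MATCH
  /0 0.0.0.0: MATCH
Selected: next-hop 107.154.112.151 via wlan0 (matched /11)


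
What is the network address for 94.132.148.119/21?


IP:   01011110.10000100.10010100.01110111
Mask: 11111111.11111111.11111000.00000000
AND operation:
Net:  01011110.10000100.10010000.00000000
Network: 94.132.144.0/21


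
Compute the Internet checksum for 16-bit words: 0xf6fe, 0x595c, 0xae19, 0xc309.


Sum all words (with carry folding):
+ 0xf6fe = 0xf6fe
+ 0x595c = 0x505b
+ 0xae19 = 0xfe74
+ 0xc309 = 0xc17e
One's complement: ~0xc17e
Checksum = 0x3e81


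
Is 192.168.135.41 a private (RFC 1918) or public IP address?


RFC 1918 private ranges:
  10.0.0.0/8 (10.0.0.0 - 10.255.255.255)
  172.16.0.0/12 (172.16.0.0 - 172.31.255.255)
  192.168.0.0/16 (192.168.0.0 - 192.168.255.255)
Private (in 192.168.0.0/16)


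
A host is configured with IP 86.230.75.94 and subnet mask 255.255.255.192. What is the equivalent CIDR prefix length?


Binary: 11111111.11111111.11111111.11000000
Count leading 1s
Prefix: /26


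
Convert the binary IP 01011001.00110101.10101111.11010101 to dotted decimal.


01011001 = 89
00110101 = 53
10101111 = 175
11010101 = 213
IP: 89.53.175.213


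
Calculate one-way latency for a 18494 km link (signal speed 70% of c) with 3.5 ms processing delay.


Speed = 0.7 * 3e5 km/s = 210000 km/s
Propagation delay = 18494 / 210000 = 0.0881 s = 88.0667 ms
Processing delay = 3.5 ms
Total one-way latency = 91.5667 ms


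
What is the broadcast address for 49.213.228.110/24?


Network: 49.213.228.0/24
Host bits = 8
Set all host bits to 1:
Broadcast: 49.213.228.255


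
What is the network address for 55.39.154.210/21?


IP:   00110111.00100111.10011010.11010010
Mask: 11111111.11111111.11111000.00000000
AND operation:
Net:  00110111.00100111.10011000.00000000
Network: 55.39.152.0/21


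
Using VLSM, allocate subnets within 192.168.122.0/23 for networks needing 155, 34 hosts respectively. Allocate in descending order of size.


155 hosts -> /24 (254 usable): 192.168.122.0/24
34 hosts -> /26 (62 usable): 192.168.123.0/26
Allocation: 192.168.122.0/24 (155 hosts, 254 usable); 192.168.123.0/26 (34 hosts, 62 usable)


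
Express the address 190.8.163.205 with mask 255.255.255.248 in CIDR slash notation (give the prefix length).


Binary: 11111111.11111111.11111111.11111000
Count leading 1s
Prefix: /29


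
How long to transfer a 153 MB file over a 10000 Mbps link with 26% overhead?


Effective throughput = 10000 * (1 - 26/100) = 7400 Mbps
File size in Mb = 153 * 8 = 1224 Mb
Time = 1224 / 7400
Time = 0.1654 seconds


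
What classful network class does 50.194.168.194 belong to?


First octet: 50
Binary: 00110010
0xxxxxxx -> Class A (1-126)
Class A, default mask 255.0.0.0 (/8)


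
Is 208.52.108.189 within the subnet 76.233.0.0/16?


Subnet network: 76.233.0.0
Test IP AND mask: 208.52.0.0
No, 208.52.108.189 is not in 76.233.0.0/16


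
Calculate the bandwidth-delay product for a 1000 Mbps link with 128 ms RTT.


BDP = bandwidth * RTT
= 1000 Mbps * 128 ms
= 1000 * 1e6 * 128 / 1000 bits
= 128000000 bits
= 16000000 bytes
= 15625 KB
BDP = 128000000 bits (16000000 bytes)


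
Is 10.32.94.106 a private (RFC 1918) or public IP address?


RFC 1918 private ranges:
  10.0.0.0/8 (10.0.0.0 - 10.255.255.255)
  172.16.0.0/12 (172.16.0.0 - 172.31.255.255)
  192.168.0.0/16 (192.168.0.0 - 192.168.255.255)
Private (in 10.0.0.0/8)


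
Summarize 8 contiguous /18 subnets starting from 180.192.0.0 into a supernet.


Original prefix: /18
Number of subnets: 8 = 2^3
New prefix = 18 - 3 = 15
Supernet: 180.192.0.0/15


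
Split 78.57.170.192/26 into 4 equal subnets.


New prefix = 26 + 2 = 28
Each subnet has 16 addresses
  78.57.170.192/28
  78.57.170.208/28
  78.57.170.224/28
  78.57.170.240/28
Subnets: 78.57.170.192/28, 78.57.170.208/28, 78.57.170.224/28, 78.57.170.240/28


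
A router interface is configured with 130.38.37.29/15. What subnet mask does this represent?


/15 means 15 network bits, 17 host bits
Binary: 11111111111111100000000000000000
Mask: 255.254.0.0


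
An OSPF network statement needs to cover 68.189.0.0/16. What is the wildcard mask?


Subnet mask: 255.255.0.0
Wildcard = 255.255.255.255 - subnet mask
255 - 255 = 0
255 - 255 = 0
255 - 0 = 255
255 - 0 = 255
Wildcard: 0.0.255.255


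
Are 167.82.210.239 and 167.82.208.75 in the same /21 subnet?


Mask: 255.255.248.0
167.82.210.239 AND mask = 167.82.208.0
167.82.208.75 AND mask = 167.82.208.0
Yes, same subnet (167.82.208.0)


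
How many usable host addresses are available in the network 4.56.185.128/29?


Host bits = 32 - 29 = 3
Total addresses = 2^3 = 8
Usable = total - 2 (network and broadcast)
Usable hosts: 6


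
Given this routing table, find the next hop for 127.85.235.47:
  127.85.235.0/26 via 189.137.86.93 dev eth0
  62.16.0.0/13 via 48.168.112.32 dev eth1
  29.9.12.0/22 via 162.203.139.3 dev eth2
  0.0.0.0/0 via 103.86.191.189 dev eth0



Longest prefix match for 127.85.235.47:
  /26 127.85.235.0: MATCH
  /13 62.16.0.0: no
  /22 29.9.12.0: no
  /0 0.0.0.0: MATCH
Selected: next-hop 189.137.86.93 via eth0 (matched /26)


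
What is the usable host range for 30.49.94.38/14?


Network: 30.48.0.0
Broadcast: 30.51.255.255
First usable = network + 1
Last usable = broadcast - 1
Range: 30.48.0.1 to 30.51.255.254


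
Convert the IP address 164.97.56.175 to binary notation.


164 = 10100100
97 = 01100001
56 = 00111000
175 = 10101111
Binary: 10100100.01100001.00111000.10101111


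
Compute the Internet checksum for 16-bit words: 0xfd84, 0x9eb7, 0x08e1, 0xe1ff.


Sum all words (with carry folding):
+ 0xfd84 = 0xfd84
+ 0x9eb7 = 0x9c3c
+ 0x08e1 = 0xa51d
+ 0xe1ff = 0x871d
One's complement: ~0x871d
Checksum = 0x78e2


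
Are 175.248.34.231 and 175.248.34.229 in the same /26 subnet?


Mask: 255.255.255.192
175.248.34.231 AND mask = 175.248.34.192
175.248.34.229 AND mask = 175.248.34.192
Yes, same subnet (175.248.34.192)


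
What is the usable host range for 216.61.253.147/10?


Network: 216.0.0.0
Broadcast: 216.63.255.255
First usable = network + 1
Last usable = broadcast - 1
Range: 216.0.0.1 to 216.63.255.254


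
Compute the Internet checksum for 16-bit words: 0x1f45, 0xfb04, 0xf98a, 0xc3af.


Sum all words (with carry folding):
+ 0x1f45 = 0x1f45
+ 0xfb04 = 0x1a4a
+ 0xf98a = 0x13d5
+ 0xc3af = 0xd784
One's complement: ~0xd784
Checksum = 0x287b


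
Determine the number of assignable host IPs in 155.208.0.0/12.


Host bits = 32 - 12 = 20
Total addresses = 2^20 = 1048576
Usable = total - 2 (network and broadcast)
Usable hosts: 1048574


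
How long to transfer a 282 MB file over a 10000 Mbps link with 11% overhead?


Effective throughput = 10000 * (1 - 11/100) = 8900 Mbps
File size in Mb = 282 * 8 = 2256 Mb
Time = 2256 / 8900
Time = 0.2535 seconds


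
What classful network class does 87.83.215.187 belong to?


First octet: 87
Binary: 01010111
0xxxxxxx -> Class A (1-126)
Class A, default mask 255.0.0.0 (/8)


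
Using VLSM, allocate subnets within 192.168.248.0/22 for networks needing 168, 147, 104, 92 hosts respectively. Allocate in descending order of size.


168 hosts -> /24 (254 usable): 192.168.248.0/24
147 hosts -> /24 (254 usable): 192.168.249.0/24
104 hosts -> /25 (126 usable): 192.168.250.0/25
92 hosts -> /25 (126 usable): 192.168.250.128/25
Allocation: 192.168.248.0/24 (168 hosts, 254 usable); 192.168.249.0/24 (147 hosts, 254 usable); 192.168.250.0/25 (104 hosts, 126 usable); 192.168.250.128/25 (92 hosts, 126 usable)


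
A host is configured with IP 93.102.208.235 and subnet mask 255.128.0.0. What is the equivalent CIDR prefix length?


Binary: 11111111.10000000.00000000.00000000
Count leading 1s
Prefix: /9


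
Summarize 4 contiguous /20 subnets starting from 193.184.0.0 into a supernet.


Original prefix: /20
Number of subnets: 4 = 2^2
New prefix = 20 - 2 = 18
Supernet: 193.184.0.0/18


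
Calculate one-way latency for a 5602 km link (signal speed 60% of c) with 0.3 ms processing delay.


Speed = 0.6 * 3e5 km/s = 180000 km/s
Propagation delay = 5602 / 180000 = 0.0311 s = 31.1222 ms
Processing delay = 0.3 ms
Total one-way latency = 31.4222 ms


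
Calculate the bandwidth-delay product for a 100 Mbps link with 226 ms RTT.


BDP = bandwidth * RTT
= 100 Mbps * 226 ms
= 100 * 1e6 * 226 / 1000 bits
= 22600000 bits
= 2825000 bytes
= 2758.7891 KB
BDP = 22600000 bits (2825000 bytes)


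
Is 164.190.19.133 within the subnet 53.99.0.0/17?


Subnet network: 53.99.0.0
Test IP AND mask: 164.190.0.0
No, 164.190.19.133 is not in 53.99.0.0/17


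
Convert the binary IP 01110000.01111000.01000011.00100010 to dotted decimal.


01110000 = 112
01111000 = 120
01000011 = 67
00100010 = 34
IP: 112.120.67.34
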